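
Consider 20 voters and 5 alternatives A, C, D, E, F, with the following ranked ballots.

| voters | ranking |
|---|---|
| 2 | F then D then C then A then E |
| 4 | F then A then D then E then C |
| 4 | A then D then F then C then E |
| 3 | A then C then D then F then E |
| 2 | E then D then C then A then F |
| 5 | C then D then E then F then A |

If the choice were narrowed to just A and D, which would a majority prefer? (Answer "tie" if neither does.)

Ballots ranking A above D: 4 + 4 + 3 = 11.
Ballots ranking D above A: 20 − 11 = 9.
A wins the head-to-head 11–9.

A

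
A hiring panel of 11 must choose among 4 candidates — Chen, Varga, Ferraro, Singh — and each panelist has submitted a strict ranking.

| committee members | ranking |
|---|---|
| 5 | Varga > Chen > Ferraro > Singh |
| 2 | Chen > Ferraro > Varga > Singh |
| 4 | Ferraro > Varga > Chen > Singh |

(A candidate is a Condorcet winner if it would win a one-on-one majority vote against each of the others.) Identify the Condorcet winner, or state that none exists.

Pairwise majorities:
Chen vs Varga: Chen is ranked higher on 2 ballots, Varga on 9. Varga wins 9–2.
Chen vs Ferraro: Chen, 7–4.
Chen vs Singh: 5+2+4 = 11 for Chen, 0 for Singh — Chen by 11–0.
Varga vs Ferraro: 5 for Varga, 6 for Ferraro — Ferraro by 6–5.
Varga vs Singh: 11 to 0, Varga.
Ferraro vs Singh: Ferraro is ranked higher on 5+2+4 = 11 ballots, Singh on 0. Ferraro wins 11–0.
Each candidate drops at least one matchup (Chen loses to Varga; Varga loses to Ferraro; Ferraro loses to Chen; Singh loses to Chen); the cycle Chen → Ferraro → Varga → Chen rules out a Condorcet winner.

none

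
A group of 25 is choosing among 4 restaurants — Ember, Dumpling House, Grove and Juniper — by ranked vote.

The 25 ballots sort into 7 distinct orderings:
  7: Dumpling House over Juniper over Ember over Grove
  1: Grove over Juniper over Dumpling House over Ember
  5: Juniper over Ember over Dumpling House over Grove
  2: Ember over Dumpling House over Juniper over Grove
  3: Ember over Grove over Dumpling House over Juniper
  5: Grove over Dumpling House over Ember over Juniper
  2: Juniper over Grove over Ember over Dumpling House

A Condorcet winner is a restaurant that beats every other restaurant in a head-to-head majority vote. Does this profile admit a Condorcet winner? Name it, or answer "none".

Pairwise majorities:
Ember vs Dumpling House: Ember preferred on 5+2+3+2 = 12 ballots; Dumpling House wins 13–12.
Ember vs Grove: 17 to 8, Ember.
Ember vs Juniper: Ember preferred on 2+3+5 = 10 ballots; Juniper wins 15–10.
Dumpling House vs Grove: 7+5+2 = 14 for Dumpling House, 11 for Grove — Dumpling House by 14–11.
Dumpling House vs Juniper: Dumpling House is ranked higher on 7+2+3+5 = 17 ballots, Juniper on 8. Dumpling House wins 17–8.
Grove vs Juniper: Grove is ranked higher on 1+3+5 = 9 ballots, Juniper on 16. Juniper wins 16–9.
Dumpling House wins every pairwise contest, so Dumpling House is the Condorcet winner.

Dumpling House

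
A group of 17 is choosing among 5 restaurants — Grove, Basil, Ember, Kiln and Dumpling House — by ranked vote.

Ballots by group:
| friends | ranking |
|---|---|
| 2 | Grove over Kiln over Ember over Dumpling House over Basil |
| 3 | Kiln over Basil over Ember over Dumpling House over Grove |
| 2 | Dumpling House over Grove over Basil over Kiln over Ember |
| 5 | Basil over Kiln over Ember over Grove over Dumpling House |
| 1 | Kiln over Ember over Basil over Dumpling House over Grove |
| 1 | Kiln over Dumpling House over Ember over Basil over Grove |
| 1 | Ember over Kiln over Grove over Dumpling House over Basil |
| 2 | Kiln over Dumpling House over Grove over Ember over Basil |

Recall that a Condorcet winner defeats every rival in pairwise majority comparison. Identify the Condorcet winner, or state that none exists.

Kiln

Head-to-head results (17 friends):
Grove vs Basil: Grove preferred on 2+2+1+2 = 7 ballots; Basil wins 10–7.
Grove vs Ember: Ember, 11–6.
Grove vs Kiln: 2+2 = 4 for Grove, 13 for Kiln — Kiln by 13–4.
Grove vs Dumpling House: Grove preferred on 2+5+1 = 8 ballots; Dumpling House wins 9–8.
Basil vs Ember: Basil is ranked higher on 3+2+5 = 10 ballots, Ember on 7. Basil wins 10–7.
Basil vs Kiln: Basil is ranked higher on 2+5 = 7 ballots, Kiln on 10. Kiln wins 10–7.
Basil vs Dumpling House: 3+5+1 = 9 for Basil, 8 for Dumpling House — Basil by 9–8.
Ember vs Kiln: Ember is ranked higher on 1 ballot, Kiln on 16. Kiln wins 16–1.
Ember–Dumpling House: Ember 12–5.
Kiln vs Dumpling House: Kiln wins 15–2.
Kiln defeats every rival head-to-head and is the Condorcet winner.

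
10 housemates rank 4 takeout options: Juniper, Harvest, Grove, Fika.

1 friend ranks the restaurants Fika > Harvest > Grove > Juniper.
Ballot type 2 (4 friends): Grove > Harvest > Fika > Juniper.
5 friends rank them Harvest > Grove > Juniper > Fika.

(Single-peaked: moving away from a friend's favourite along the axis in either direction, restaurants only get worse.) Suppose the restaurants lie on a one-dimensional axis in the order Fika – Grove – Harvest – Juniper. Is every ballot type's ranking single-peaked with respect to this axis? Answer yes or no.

Axis positions: Fika=1, Grove=2, Harvest=3, Juniper=4.
Ballot type 1: ranking walks positions 1-3-2-4; Harvest is ranked above Grove even though Grove lies between Harvest and the peak Fika on the axis — preferences dip and rise again. Not single-peaked.
Ballot type 2 (peak Grove at position 2): ranking walks positions 2-3-1-4, expanding outward from the peak — single-peaked.
Ballot type 3 (peak Harvest at position 3): ranking walks positions 3-2-4-1, expanding outward from the peak — single-peaked.
Ballot type 1 violates single-peakedness, so the profile is not single-peaked on this axis.

no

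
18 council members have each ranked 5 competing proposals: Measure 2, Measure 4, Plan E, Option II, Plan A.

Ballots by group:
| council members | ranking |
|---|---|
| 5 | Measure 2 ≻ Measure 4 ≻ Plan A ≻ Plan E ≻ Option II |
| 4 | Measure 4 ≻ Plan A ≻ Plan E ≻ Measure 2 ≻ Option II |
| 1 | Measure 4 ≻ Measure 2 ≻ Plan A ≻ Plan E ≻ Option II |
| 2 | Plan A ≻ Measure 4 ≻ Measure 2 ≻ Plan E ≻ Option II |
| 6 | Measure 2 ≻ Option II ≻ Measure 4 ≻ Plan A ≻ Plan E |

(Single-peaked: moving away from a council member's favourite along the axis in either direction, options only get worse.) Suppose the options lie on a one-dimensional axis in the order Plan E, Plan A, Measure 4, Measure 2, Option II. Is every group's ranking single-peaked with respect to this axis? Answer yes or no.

Axis positions: Plan E=1, Plan A=2, Measure 4=3, Measure 2=4, Option II=5.
Group 1 (peak Measure 2 at position 4): ranking walks positions 4-3-2-1-5, expanding outward from the peak — single-peaked.
Group 2 (peak Measure 4 at position 3): ranking walks positions 3-2-1-4-5, expanding outward from the peak — single-peaked.
Group 3 (peak Measure 4 at position 3): ranking walks positions 3-4-2-1-5, expanding outward from the peak — single-peaked.
Group 4 (peak Plan A at position 2): ranking walks positions 2-3-4-1-5, expanding outward from the peak — single-peaked.
Group 5 (peak Measure 2 at position 4): ranking walks positions 4-5-3-2-1, expanding outward from the peak — single-peaked.
Every ranking is single-peaked on this axis.

yes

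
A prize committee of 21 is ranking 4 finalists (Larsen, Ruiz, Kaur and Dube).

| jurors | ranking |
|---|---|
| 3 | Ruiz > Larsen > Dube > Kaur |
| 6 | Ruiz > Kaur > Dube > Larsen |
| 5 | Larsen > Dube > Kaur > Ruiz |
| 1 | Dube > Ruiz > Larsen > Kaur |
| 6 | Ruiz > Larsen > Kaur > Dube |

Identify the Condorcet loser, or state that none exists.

Pairwise majorities:
Larsen vs Ruiz: 5 to 16, Ruiz.
Larsen vs Kaur: 3+5+1+6 = 15 for Larsen, 6 for Kaur — Larsen by 15–6.
Larsen–Dube: Larsen 14–7.
Ruiz–Kaur: Ruiz 16–5.
Ruiz vs Dube: 3+6+6 = 15 for Ruiz, 6 for Dube — Ruiz by 15–6.
Kaur vs Dube: 12 to 9, Kaur.
Dube loses to every other nominee — it is the Condorcet loser.

Dube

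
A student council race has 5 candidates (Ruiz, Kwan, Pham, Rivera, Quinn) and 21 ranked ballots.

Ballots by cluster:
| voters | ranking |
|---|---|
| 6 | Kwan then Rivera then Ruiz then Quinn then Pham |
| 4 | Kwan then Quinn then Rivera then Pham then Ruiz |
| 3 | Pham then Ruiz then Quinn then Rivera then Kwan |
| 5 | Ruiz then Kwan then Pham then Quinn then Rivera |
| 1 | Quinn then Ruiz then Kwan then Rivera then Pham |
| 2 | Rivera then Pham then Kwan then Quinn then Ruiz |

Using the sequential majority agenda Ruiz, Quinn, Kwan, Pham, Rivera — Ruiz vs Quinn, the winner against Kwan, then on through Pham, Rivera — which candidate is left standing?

Round 1: Ruiz vs Quinn — 14–7, Ruiz advances.
Round 2: Ruiz vs Kwan — 9–12, Kwan advances.
Round 3: Kwan vs Pham — 16–5, Kwan advances.
Round 4: Kwan vs Rivera — 16–5, Kwan advances.
The agenda winner is Kwan.

Kwan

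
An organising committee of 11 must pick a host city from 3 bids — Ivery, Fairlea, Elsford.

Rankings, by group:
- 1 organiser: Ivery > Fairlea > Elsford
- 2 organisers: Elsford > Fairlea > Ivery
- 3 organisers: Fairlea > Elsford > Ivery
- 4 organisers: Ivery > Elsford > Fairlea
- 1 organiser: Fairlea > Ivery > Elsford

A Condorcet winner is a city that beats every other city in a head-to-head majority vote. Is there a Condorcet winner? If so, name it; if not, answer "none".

Head-to-head results (11 organisers):
Ivery vs Fairlea: 1+4 = 5 for Ivery, 6 for Fairlea — Fairlea by 6–5.
Ivery vs Elsford: Ivery is ranked higher on 1+4+1 = 6 ballots, Elsford on 5. Ivery wins 6–5.
Fairlea vs Elsford: 1+3+1 = 5 for Fairlea, 6 for Elsford — Elsford by 6–5.
Each city drops at least one matchup (Ivery loses to Fairlea; Fairlea loses to Elsford; Elsford loses to Ivery); the cycle Ivery > Elsford > Fairlea > Ivery rules out a Condorcet winner.

none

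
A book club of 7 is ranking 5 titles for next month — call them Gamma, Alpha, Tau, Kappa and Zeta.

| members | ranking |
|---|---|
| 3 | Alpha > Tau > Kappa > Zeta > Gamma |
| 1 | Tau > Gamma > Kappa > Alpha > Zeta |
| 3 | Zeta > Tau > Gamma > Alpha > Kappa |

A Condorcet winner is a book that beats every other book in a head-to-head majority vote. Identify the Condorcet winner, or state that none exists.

Tau

Head-to-head results (7 members):
Gamma vs Alpha: Gamma preferred on 1+3 = 4 ballots; Gamma wins 4–3.
Gamma vs Tau: 0 to 7, Tau.
Gamma vs Kappa: Gamma preferred on 1+3 = 4 ballots; Gamma wins 4–3.
Gamma vs Zeta: Zeta, 6–1.
Alpha–Tau: Tau 4–3.
Alpha vs Kappa: Alpha, 6–1.
Alpha vs Zeta: 4 to 3, Alpha.
Tau vs Kappa: Tau is ranked higher on 3+1+3 = 7 ballots, Kappa on 0. Tau wins 7–0.
Tau vs Zeta: Tau preferred on 3+1 = 4 ballots; Tau wins 4–3.
Kappa vs Zeta: 4 to 3, Kappa.
Tau defeats every rival head-to-head and is the Condorcet winner.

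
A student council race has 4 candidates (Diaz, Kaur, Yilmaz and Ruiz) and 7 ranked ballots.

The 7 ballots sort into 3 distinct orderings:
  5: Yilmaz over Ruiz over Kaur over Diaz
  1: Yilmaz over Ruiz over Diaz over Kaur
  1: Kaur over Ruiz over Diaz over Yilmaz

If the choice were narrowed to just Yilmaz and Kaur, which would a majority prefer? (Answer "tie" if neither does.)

Ballots ranking Yilmaz above Kaur: 5 + 1 = 6.
Ballots ranking Kaur above Yilmaz: 7 − 6 = 1.
Yilmaz wins the head-to-head 6–1.

Yilmaz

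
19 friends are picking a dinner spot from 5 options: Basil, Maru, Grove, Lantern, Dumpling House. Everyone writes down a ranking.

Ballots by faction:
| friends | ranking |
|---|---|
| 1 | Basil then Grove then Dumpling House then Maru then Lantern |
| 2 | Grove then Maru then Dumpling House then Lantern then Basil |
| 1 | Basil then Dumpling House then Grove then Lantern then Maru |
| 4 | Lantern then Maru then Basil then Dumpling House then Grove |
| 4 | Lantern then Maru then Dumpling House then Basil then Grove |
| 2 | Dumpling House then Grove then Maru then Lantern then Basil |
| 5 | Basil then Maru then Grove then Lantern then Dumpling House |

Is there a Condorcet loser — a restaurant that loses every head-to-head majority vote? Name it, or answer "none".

Pairwise majorities:
Basil–Maru: Maru 12–7.
Basil–Grove: Basil 15–4.
Basil vs Lantern: 1+1+5 = 7 for Basil, 12 for Lantern — Lantern by 12–7.
Basil–Dumpling House: Basil 11–8.
Maru vs Grove: Maru wins 13–6.
Maru vs Lantern: 1+2+2+5 = 10 for Maru, 9 for Lantern — Maru by 10–9.
Maru vs Dumpling House: Maru is ranked higher on 2+4+4+5 = 15 ballots, Dumpling House on 4. Maru wins 15–4.
Grove vs Lantern: Grove, 11–8.
Grove vs Dumpling House: 1+2+5 = 8 for Grove, 11 for Dumpling House — Dumpling House by 11–8.
Lantern–Dumpling House: Lantern 13–6.
Every restaurant wins at least one matchup (Basil beats Grove; Maru beats Basil; Grove beats Lantern; Lantern beats Basil; Dumpling House beats Grove), so there is no Condorcet loser.

none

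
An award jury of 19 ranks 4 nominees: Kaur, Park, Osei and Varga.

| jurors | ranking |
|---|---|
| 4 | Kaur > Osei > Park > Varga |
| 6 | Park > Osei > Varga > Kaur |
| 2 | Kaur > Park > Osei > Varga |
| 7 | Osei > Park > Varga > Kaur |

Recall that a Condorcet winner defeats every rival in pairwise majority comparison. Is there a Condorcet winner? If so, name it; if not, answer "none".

Head-to-head results (19 jurors):
Kaur vs Park: Kaur is ranked higher on 4+2 = 6 ballots, Park on 13. Park wins 13–6.
Kaur vs Osei: Kaur is ranked higher on 4+2 = 6 ballots, Osei on 13. Osei wins 13–6.
Kaur vs Varga: 6 to 13, Varga.
Park vs Osei: Park is ranked higher on 6+2 = 8 ballots, Osei on 11. Osei wins 11–8.
Park vs Varga: Park is ranked higher on 4+6+2+7 = 19 ballots, Varga on 0. Park wins 19–0.
Osei vs Varga: Osei is ranked higher on 4+6+2+7 = 19 ballots, Varga on 0. Osei wins 19–0.
Only Osei has no losses; Osei is the Condorcet winner.

Osei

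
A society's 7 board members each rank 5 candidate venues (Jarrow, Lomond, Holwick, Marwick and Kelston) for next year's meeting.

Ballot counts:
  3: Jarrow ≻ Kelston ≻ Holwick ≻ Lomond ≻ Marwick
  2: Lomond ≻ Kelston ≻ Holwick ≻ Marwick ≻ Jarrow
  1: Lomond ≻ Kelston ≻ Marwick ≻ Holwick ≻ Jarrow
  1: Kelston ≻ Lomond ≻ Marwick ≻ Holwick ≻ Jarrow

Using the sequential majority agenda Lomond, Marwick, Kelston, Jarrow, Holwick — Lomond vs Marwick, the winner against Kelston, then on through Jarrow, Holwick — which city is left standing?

Kelston

Round 1: Lomond vs Marwick — 7–0, Lomond advances.
Round 2: Lomond vs Kelston — 3–4, Kelston advances.
Round 3: Kelston vs Jarrow — 4–3, Kelston advances.
Round 4: Kelston vs Holwick — 7–0, Kelston advances.
The agenda winner is Kelston.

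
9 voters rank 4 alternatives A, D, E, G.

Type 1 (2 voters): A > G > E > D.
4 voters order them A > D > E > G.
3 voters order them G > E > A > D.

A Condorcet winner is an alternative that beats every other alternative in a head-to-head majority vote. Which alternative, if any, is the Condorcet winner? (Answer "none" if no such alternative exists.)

Check each pair by majority over 9 ballots:
A vs D: A, 9–0.
A vs E: 2+4 = 6 for A, 3 for E — A by 6–3.
A vs G: A, 6–3.
D vs E: 4 to 5, E.
D vs G: D preferred on 4 ballots; G wins 5–4.
E vs G: G wins 5–4.
A wins every pairwise contest, so A is the Condorcet winner.

A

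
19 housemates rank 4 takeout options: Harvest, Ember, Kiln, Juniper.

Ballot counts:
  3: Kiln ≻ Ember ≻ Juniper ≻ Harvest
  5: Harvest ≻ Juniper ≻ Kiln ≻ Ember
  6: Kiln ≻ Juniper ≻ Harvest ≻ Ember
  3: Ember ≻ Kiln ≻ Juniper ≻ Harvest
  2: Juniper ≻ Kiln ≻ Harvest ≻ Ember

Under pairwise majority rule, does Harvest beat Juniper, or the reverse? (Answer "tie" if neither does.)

Juniper

Ballots ranking Harvest above Juniper: 5.
Ballots ranking Juniper above Harvest: 19 − 5 = 14.
Juniper wins the head-to-head 14–5.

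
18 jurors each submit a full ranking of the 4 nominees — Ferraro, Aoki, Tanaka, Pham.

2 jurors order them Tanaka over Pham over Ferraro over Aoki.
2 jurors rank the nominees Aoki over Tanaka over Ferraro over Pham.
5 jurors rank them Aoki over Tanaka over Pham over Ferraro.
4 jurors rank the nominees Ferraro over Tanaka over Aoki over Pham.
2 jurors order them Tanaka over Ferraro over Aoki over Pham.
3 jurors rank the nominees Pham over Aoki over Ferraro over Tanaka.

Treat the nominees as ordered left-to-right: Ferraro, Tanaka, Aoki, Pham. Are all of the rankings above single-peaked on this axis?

no

Axis positions: Ferraro=1, Tanaka=2, Aoki=3, Pham=4.
Ballot type 1: ranking walks positions 2-4-1-3; Pham is ranked above Aoki even though Aoki lies between Pham and the peak Tanaka on the axis — preferences dip and rise again. Not single-peaked.
Ballot type 2 (peak Aoki at position 3): ranking walks positions 3-2-1-4, expanding outward from the peak — single-peaked.
Ballot type 3 (peak Aoki at position 3): ranking walks positions 3-2-4-1, expanding outward from the peak — single-peaked.
Ballot type 4 (peak Ferraro at position 1): ranking walks positions 1-2-3-4, expanding outward from the peak — single-peaked.
Ballot type 5 (peak Tanaka at position 2): ranking walks positions 2-1-3-4, expanding outward from the peak — single-peaked.
Ballot type 6: ranking walks positions 4-3-1-2; Ferraro is ranked above Tanaka even though Tanaka lies between Ferraro and the peak Pham on the axis — preferences dip and rise again. Not single-peaked.
Ballot type 1 violates single-peakedness, so the profile is not single-peaked on this axis.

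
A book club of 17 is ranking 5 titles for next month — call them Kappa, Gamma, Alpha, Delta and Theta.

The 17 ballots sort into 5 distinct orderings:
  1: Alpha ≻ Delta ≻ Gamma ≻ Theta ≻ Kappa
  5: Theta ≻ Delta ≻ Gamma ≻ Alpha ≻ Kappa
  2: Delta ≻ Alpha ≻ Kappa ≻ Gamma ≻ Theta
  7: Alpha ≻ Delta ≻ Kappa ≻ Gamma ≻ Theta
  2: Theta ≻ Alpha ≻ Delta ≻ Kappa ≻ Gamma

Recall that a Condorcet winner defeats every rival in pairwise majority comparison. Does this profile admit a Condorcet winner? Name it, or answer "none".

Alpha

Check each pair by majority over 17 ballots:
Kappa vs Gamma: Kappa, 11–6.
Kappa–Alpha: Alpha 17–0.
Kappa–Delta: Delta 17–0.
Kappa–Theta: Kappa 9–8.
Gamma vs Alpha: Alpha, 12–5.
Gamma–Delta: Delta 17–0.
Gamma–Theta: Gamma 10–7.
Alpha–Delta: Alpha 10–7.
Alpha–Theta: Alpha 10–7.
Delta vs Theta: Delta wins 10–7.
Alpha wins every pairwise contest, so Alpha is the Condorcet winner.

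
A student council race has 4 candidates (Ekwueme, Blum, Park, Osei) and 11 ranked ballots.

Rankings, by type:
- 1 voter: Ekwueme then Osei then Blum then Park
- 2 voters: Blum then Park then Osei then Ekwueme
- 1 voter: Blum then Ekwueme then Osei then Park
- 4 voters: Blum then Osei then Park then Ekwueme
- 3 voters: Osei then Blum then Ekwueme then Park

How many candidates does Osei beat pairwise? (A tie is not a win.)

Osei against each rival (11 voters):
Osei vs Ekwueme: Osei wins 9–2.
Osei vs Blum: Blum, 7–4.
Osei vs Park: Osei preferred on 1+1+4+3 = 9 ballots; Osei wins 9–2.
Osei beats Ekwueme, Park; loses to Blum — 2 pairwise wins.

2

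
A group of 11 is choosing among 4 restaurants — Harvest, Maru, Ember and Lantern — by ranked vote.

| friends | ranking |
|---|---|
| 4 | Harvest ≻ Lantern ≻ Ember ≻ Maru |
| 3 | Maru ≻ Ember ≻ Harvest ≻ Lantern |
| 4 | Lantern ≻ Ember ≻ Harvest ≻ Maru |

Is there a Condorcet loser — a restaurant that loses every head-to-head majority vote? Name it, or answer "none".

Head-to-head results (11 friends):
Harvest vs Maru: 4+4 = 8 for Harvest, 3 for Maru — Harvest by 8–3.
Harvest–Ember: Ember 7–4.
Harvest–Lantern: Harvest 7–4.
Maru–Ember: Ember 8–3.
Maru vs Lantern: Lantern wins 8–3.
Ember vs Lantern: Ember preferred on 3 ballots; Lantern wins 8–3.
Only Maru has no wins; Maru is the Condorcet loser.

Maru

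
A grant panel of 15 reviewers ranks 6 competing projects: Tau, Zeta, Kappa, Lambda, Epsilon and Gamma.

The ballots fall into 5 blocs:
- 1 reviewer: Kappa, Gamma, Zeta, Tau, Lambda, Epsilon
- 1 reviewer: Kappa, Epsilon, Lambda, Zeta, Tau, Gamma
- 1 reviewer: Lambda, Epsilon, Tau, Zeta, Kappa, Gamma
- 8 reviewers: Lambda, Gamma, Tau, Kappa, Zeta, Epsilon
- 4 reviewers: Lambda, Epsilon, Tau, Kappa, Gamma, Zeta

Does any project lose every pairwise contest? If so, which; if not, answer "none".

Pairwise majorities:
Tau vs Zeta: Tau preferred on 1+8+4 = 13 ballots; Tau wins 13–2.
Tau vs Kappa: Tau, 13–2.
Tau vs Lambda: 1 for Tau, 14 for Lambda — Lambda by 14–1.
Tau vs Epsilon: Tau, 9–6.
Tau vs Gamma: 1+1+4 = 6 for Tau, 9 for Gamma — Gamma by 9–6.
Zeta vs Kappa: Zeta is ranked higher on 1 ballot, Kappa on 14. Kappa wins 14–1.
Zeta vs Lambda: 1 to 14, Lambda.
Zeta vs Epsilon: 1+8 = 9 for Zeta, 6 for Epsilon — Zeta by 9–6.
Zeta vs Gamma: 2 to 13, Gamma.
Kappa vs Lambda: Lambda, 13–2.
Kappa vs Epsilon: 1+1+8 = 10 for Kappa, 5 for Epsilon — Kappa by 10–5.
Kappa vs Gamma: Gamma, 8–7.
Lambda vs Epsilon: Lambda wins 14–1.
Lambda vs Gamma: 1+1+8+4 = 14 for Lambda, 1 for Gamma — Lambda by 14–1.
Epsilon vs Gamma: Gamma wins 9–6.
Only Epsilon has no wins; Epsilon is the Condorcet loser.

Epsilon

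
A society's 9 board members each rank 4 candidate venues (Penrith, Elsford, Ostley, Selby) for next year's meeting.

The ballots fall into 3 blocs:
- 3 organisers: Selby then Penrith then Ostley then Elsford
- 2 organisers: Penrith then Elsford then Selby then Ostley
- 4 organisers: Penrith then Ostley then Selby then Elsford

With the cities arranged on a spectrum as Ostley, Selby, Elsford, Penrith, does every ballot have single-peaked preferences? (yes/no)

Axis positions: Ostley=1, Selby=2, Elsford=3, Penrith=4.
Bloc 1: ranking walks positions 2-4-1-3; Penrith is ranked above Elsford even though Elsford lies between Penrith and the peak Selby on the axis — preferences dip and rise again. Not single-peaked.
Bloc 2 (peak Penrith at position 4): ranking walks positions 4-3-2-1, expanding outward from the peak — single-peaked.
Bloc 3: ranking walks positions 4-1-2-3; Ostley is ranked above Elsford even though Elsford lies between Ostley and the peak Penrith on the axis — preferences dip and rise again. Not single-peaked.
Bloc 1 violates single-peakedness, so the profile is not single-peaked on this axis.

no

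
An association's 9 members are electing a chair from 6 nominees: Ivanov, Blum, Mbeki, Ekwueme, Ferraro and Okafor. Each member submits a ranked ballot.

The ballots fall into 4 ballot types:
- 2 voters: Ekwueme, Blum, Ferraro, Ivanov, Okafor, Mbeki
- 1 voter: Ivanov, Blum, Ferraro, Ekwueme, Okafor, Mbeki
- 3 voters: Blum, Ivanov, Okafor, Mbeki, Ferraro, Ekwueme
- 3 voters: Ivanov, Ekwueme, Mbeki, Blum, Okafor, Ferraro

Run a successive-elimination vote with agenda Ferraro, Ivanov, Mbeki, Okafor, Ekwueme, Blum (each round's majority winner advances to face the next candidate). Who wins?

Round 1: Ferraro vs Ivanov — 2–7, Ivanov advances.
Round 2: Ivanov vs Mbeki — 9–0, Ivanov advances.
Round 3: Ivanov vs Okafor — 9–0, Ivanov advances.
Round 4: Ivanov vs Ekwueme — 7–2, Ivanov advances.
Round 5: Ivanov vs Blum — 4–5, Blum advances.
The agenda winner is Blum.

Blum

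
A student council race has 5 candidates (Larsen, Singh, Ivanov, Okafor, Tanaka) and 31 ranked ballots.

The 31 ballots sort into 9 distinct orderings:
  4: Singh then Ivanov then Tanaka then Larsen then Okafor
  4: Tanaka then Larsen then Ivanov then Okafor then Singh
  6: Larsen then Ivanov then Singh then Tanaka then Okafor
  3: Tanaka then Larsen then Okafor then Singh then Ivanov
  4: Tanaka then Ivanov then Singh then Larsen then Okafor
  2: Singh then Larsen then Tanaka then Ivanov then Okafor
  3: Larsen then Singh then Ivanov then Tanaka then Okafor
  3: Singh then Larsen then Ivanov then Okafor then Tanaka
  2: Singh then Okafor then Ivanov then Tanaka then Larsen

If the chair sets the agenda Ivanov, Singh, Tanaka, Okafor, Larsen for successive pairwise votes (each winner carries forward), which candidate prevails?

Larsen

Round 1: Ivanov vs Singh — 14–17, Singh advances.
Round 2: Singh vs Tanaka — 20–11, Singh advances.
Round 3: Singh vs Okafor — 24–7, Singh advances.
Round 4: Singh vs Larsen — 15–16, Larsen advances.
Larsen survives the agenda.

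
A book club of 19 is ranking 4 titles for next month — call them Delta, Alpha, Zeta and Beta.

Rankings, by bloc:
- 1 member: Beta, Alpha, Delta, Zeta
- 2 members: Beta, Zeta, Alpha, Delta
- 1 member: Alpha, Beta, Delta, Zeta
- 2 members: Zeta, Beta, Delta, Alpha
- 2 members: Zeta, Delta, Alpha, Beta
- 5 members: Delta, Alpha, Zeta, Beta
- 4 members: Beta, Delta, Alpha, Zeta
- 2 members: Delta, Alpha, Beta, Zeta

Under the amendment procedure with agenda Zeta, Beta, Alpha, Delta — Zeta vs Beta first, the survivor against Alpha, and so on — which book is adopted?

Round 1: Zeta vs Beta — 9–10, Beta advances.
Round 2: Beta vs Alpha — 9–10, Alpha advances.
Round 3: Alpha vs Delta — 4–15, Delta advances.
The agenda winner is Delta.

Delta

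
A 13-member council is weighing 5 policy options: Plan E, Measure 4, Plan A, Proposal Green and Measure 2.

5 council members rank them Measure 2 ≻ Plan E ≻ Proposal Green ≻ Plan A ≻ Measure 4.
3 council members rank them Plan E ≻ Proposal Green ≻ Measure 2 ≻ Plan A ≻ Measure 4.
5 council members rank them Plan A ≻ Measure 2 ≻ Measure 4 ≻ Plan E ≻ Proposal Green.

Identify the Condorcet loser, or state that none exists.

Measure 4

Pairwise majorities:
Plan E vs Measure 4: Plan E wins 8–5.
Plan E vs Plan A: Plan E wins 8–5.
Plan E vs Proposal Green: 5+3+5 = 13 for Plan E, 0 for Proposal Green — Plan E by 13–0.
Plan E vs Measure 2: Measure 2 wins 10–3.
Measure 4 vs Plan A: 0 for Measure 4, 13 for Plan A — Plan A by 13–0.
Measure 4 vs Proposal Green: Proposal Green wins 8–5.
Measure 4–Measure 2: Measure 2 13–0.
Plan A vs Proposal Green: 5 for Plan A, 8 for Proposal Green — Proposal Green by 8–5.
Plan A vs Measure 2: Measure 2 wins 8–5.
Proposal Green vs Measure 2: Measure 2 wins 10–3.
Measure 4 loses to every other option — it is the Condorcet loser.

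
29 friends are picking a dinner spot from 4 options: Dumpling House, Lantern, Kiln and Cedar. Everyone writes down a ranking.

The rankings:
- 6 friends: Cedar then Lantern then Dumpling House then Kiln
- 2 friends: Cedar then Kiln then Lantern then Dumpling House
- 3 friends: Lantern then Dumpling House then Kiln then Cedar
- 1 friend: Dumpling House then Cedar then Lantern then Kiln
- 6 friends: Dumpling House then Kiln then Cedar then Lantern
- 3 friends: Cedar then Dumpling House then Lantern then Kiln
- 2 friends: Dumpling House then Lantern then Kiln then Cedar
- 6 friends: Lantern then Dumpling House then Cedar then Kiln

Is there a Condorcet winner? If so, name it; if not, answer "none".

Pairwise majorities:
Dumpling House–Lantern: Lantern 17–12.
Dumpling House vs Kiln: Dumpling House is ranked higher on 27 ballots, Kiln on 2. Dumpling House wins 27–2.
Dumpling House vs Cedar: Dumpling House, 18–11.
Lantern vs Kiln: Lantern, 21–8.
Lantern vs Cedar: 3+2+6 = 11 for Lantern, 18 for Cedar — Cedar by 18–11.
Kiln vs Cedar: Cedar, 18–11.
No restaurant is unbeaten: Dumpling House loses to Lantern; Lantern loses to Cedar; Kiln loses to Dumpling House; Cedar loses to Dumpling House. In particular Dumpling House → Cedar → Lantern → Dumpling House is a majority cycle — no Condorcet winner exists.

none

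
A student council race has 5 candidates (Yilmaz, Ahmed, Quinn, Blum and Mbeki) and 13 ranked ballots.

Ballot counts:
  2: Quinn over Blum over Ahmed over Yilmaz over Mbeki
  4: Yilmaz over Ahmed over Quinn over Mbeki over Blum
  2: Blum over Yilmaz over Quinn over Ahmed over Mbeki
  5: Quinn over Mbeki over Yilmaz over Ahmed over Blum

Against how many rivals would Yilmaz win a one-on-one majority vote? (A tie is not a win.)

3

Yilmaz against each rival (13 voters):
Yilmaz–Ahmed: Yilmaz 11–2.
Yilmaz–Quinn: Quinn 7–6.
Yilmaz vs Blum: Yilmaz preferred on 4+5 = 9 ballots; Yilmaz wins 9–4.
Yilmaz vs Mbeki: Yilmaz wins 8–5.
Yilmaz beats Ahmed, Blum, Mbeki; loses to Quinn — 3 pairwise wins.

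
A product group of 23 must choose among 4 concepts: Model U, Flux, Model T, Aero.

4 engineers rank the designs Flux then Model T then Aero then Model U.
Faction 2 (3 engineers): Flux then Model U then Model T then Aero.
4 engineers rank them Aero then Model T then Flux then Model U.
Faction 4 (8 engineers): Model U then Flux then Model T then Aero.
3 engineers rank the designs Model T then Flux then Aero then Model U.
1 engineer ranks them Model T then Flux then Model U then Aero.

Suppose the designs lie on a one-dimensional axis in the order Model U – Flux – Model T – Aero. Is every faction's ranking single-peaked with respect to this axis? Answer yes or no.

Axis positions: Model U=1, Flux=2, Model T=3, Aero=4.
Faction 1 (peak Flux at position 2): ranking walks positions 2-3-4-1, expanding outward from the peak — single-peaked.
Faction 2 (peak Flux at position 2): ranking walks positions 2-1-3-4, expanding outward from the peak — single-peaked.
Faction 3 (peak Aero at position 4): ranking walks positions 4-3-2-1, expanding outward from the peak — single-peaked.
Faction 4 (peak Model U at position 1): ranking walks positions 1-2-3-4, expanding outward from the peak — single-peaked.
Faction 5 (peak Model T at position 3): ranking walks positions 3-2-4-1, expanding outward from the peak — single-peaked.
Faction 6 (peak Model T at position 3): ranking walks positions 3-2-1-4, expanding outward from the peak — single-peaked.
Every ranking is single-peaked on this axis.

yes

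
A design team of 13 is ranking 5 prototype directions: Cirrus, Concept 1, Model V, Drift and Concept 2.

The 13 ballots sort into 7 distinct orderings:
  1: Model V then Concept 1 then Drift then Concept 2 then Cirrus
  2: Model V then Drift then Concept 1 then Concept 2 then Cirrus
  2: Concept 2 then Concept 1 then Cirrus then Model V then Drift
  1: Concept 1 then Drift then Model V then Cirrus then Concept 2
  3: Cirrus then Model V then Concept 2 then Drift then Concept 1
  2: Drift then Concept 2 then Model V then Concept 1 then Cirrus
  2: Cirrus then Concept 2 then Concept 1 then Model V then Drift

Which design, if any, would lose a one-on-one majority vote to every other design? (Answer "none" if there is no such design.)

none

Pairwise majorities:
Cirrus vs Concept 1: 3+2 = 5 for Cirrus, 8 for Concept 1 — Concept 1 by 8–5.
Cirrus vs Model V: Cirrus is ranked higher on 2+3+2 = 7 ballots, Model V on 6. Cirrus wins 7–6.
Cirrus vs Drift: Cirrus wins 7–6.
Cirrus vs Concept 2: Concept 2 wins 7–6.
Concept 1 vs Model V: Model V wins 8–5.
Concept 1 vs Drift: Concept 1 is ranked higher on 1+2+1+2 = 6 ballots, Drift on 7. Drift wins 7–6.
Concept 1 vs Concept 2: Concept 2, 9–4.
Model V vs Drift: Model V is ranked higher on 1+2+2+3+2 = 10 ballots, Drift on 3. Model V wins 10–3.
Model V vs Concept 2: Model V, 7–6.
Drift–Concept 2: Concept 2 7–6.
Every design wins at least one matchup (Cirrus beats Model V; Concept 1 beats Cirrus; Model V beats Concept 1; Drift beats Concept 1; Concept 2 beats Cirrus), so there is no Condorcet loser.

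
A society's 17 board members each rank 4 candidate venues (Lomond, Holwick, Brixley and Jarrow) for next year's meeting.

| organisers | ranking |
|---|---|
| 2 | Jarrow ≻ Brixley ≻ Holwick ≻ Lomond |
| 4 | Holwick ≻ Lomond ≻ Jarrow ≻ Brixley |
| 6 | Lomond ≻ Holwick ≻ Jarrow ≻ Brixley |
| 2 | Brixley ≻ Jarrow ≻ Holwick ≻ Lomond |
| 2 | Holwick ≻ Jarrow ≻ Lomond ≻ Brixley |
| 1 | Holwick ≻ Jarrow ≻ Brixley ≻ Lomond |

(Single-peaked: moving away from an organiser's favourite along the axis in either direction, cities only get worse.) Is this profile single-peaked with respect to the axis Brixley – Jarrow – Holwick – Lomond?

Axis positions: Brixley=1, Jarrow=2, Holwick=3, Lomond=4.
Bloc 1 (peak Jarrow at position 2): ranking walks positions 2-1-3-4, expanding outward from the peak — single-peaked.
Bloc 2 (peak Holwick at position 3): ranking walks positions 3-4-2-1, expanding outward from the peak — single-peaked.
Bloc 3 (peak Lomond at position 4): ranking walks positions 4-3-2-1, expanding outward from the peak — single-peaked.
Bloc 4 (peak Brixley at position 1): ranking walks positions 1-2-3-4, expanding outward from the peak — single-peaked.
Bloc 5 (peak Holwick at position 3): ranking walks positions 3-2-4-1, expanding outward from the peak — single-peaked.
Bloc 6 (peak Holwick at position 3): ranking walks positions 3-2-1-4, expanding outward from the peak — single-peaked.
Every ranking is single-peaked on this axis.

yes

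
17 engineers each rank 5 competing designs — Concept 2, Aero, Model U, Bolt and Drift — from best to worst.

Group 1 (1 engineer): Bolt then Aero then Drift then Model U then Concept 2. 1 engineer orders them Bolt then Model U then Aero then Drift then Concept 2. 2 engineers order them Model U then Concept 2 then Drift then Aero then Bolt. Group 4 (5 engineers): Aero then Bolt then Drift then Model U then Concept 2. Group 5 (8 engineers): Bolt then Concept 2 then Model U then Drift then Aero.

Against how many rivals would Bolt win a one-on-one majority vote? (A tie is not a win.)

4

Bolt against each rival (17 engineers):
Bolt vs Concept 2: 1+1+5+8 = 15 for Bolt, 2 for Concept 2 — Bolt by 15–2.
Bolt vs Aero: Bolt preferred on 1+1+8 = 10 ballots; Bolt wins 10–7.
Bolt vs Model U: Bolt preferred on 1+1+5+8 = 15 ballots; Bolt wins 15–2.
Bolt vs Drift: 15 to 2, Bolt.
Bolt beats Concept 2, Aero, Model U, Drift — 4 pairwise wins.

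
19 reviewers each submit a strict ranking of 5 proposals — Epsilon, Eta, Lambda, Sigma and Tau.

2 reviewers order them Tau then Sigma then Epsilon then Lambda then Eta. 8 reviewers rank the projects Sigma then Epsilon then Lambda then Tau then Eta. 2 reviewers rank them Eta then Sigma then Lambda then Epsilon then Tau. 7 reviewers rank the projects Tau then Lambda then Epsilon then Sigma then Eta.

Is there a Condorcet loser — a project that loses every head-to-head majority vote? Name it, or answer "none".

Pairwise majorities:
Epsilon vs Eta: 17 to 2, Epsilon.
Epsilon vs Lambda: Epsilon, 10–9.
Epsilon vs Sigma: 7 to 12, Sigma.
Epsilon–Tau: Epsilon 10–9.
Eta vs Lambda: 2 for Eta, 17 for Lambda — Lambda by 17–2.
Eta vs Sigma: 2 to 17, Sigma.
Eta vs Tau: Tau wins 17–2.
Lambda–Sigma: Sigma 12–7.
Lambda vs Tau: Lambda wins 10–9.
Sigma vs Tau: Sigma is ranked higher on 8+2 = 10 ballots, Tau on 9. Sigma wins 10–9.
Only Eta has no wins; Eta is the Condorcet loser.

Eta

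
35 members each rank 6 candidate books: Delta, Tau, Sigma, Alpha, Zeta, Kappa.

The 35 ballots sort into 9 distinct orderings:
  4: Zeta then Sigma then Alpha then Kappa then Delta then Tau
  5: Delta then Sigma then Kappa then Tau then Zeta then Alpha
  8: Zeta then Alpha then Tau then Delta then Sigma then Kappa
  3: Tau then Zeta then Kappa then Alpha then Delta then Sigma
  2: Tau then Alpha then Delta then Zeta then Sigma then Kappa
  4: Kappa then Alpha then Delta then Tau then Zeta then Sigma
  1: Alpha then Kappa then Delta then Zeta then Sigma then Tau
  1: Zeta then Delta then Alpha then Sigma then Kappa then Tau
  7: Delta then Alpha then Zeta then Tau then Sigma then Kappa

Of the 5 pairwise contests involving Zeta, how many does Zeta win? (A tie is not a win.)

4

Zeta against each rival (35 members):
Zeta vs Delta: Delta, 19–16.
Zeta vs Tau: Zeta preferred on 4+8+1+1+7 = 21 ballots; Zeta wins 21–14.
Zeta vs Sigma: Zeta, 30–5.
Zeta vs Alpha: Zeta wins 21–14.
Zeta vs Kappa: 4+8+3+2+1+7 = 25 for Zeta, 10 for Kappa — Zeta by 25–10.
Zeta beats Tau, Sigma, Alpha, Kappa; loses to Delta — 4 pairwise wins.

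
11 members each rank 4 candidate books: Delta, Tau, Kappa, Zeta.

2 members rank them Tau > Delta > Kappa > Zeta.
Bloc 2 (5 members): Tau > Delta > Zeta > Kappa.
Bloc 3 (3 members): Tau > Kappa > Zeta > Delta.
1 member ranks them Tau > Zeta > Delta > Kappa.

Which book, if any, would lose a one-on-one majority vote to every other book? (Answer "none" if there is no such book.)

Kappa

Head-to-head results (11 members):
Delta–Tau: Tau 11–0.
Delta vs Kappa: Delta, 8–3.
Delta vs Zeta: Delta preferred on 2+5 = 7 ballots; Delta wins 7–4.
Tau vs Kappa: 2+5+3+1 = 11 for Tau, 0 for Kappa — Tau by 11–0.
Tau vs Zeta: 11 to 0, Tau.
Kappa vs Zeta: Zeta wins 6–5.
Kappa loses to every other book — it is the Condorcet loser.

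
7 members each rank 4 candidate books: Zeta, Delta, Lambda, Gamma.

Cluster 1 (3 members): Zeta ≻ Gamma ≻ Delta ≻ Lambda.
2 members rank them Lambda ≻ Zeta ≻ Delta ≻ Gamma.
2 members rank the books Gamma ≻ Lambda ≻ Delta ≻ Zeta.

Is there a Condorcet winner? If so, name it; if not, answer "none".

none

Head-to-head results (7 members):
Zeta vs Delta: Zeta wins 5–2.
Zeta vs Lambda: Zeta preferred on 3 ballots; Lambda wins 4–3.
Zeta vs Gamma: 3+2 = 5 for Zeta, 2 for Gamma — Zeta by 5–2.
Delta–Lambda: Lambda 4–3.
Delta–Gamma: Gamma 5–2.
Lambda vs Gamma: Lambda is ranked higher on 2 ballots, Gamma on 5. Gamma wins 5–2.
Each book drops at least one matchup (Zeta loses to Lambda; Delta loses to Zeta; Lambda loses to Gamma; Gamma loses to Zeta); the cycle Zeta > Gamma > Lambda > Zeta rules out a Condorcet winner.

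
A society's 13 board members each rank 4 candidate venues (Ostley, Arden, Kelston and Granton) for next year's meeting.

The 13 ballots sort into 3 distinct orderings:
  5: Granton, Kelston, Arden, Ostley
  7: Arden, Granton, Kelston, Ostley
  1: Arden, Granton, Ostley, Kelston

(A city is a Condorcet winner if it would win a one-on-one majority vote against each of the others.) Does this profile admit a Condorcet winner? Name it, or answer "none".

Pairwise majorities:
Ostley–Arden: Arden 13–0.
Ostley vs Kelston: Kelston, 12–1.
Ostley vs Granton: Ostley is ranked higher on 0 ballots, Granton on 13. Granton wins 13–0.
Arden–Kelston: Arden 8–5.
Arden–Granton: Arden 8–5.
Kelston vs Granton: Kelston is ranked higher on 0 ballots, Granton on 13. Granton wins 13–0.
Arden beats each of Ostley, Kelston, Granton — Arden is the Condorcet winner.

Arden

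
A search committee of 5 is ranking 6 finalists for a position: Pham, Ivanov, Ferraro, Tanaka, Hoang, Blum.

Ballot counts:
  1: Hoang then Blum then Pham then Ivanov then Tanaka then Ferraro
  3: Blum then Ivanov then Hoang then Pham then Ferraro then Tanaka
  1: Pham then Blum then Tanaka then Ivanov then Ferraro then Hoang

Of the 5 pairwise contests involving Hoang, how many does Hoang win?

Hoang against each rival (5 committee members):
Hoang vs Pham: Hoang, 4–1.
Hoang vs Ivanov: 1 to 4, Ivanov.
Hoang vs Ferraro: Hoang is ranked higher on 1+3 = 4 ballots, Ferraro on 1. Hoang wins 4–1.
Hoang vs Tanaka: 1+3 = 4 for Hoang, 1 for Tanaka — Hoang by 4–1.
Hoang vs Blum: Blum wins 4–1.
Hoang beats Pham, Ferraro, Tanaka; loses to Ivanov, Blum — 3 pairwise wins.

3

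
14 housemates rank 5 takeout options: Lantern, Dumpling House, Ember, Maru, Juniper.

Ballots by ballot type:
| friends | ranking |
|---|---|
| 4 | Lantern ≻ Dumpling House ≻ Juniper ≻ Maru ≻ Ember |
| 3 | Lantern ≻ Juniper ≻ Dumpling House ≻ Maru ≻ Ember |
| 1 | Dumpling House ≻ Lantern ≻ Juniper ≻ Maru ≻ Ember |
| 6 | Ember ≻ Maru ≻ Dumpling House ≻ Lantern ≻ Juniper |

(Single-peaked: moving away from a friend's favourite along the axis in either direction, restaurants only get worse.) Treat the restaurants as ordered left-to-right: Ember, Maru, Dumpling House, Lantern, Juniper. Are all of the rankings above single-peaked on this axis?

yes

Axis positions: Ember=1, Maru=2, Dumpling House=3, Lantern=4, Juniper=5.
Ballot type 1 (peak Lantern at position 4): ranking walks positions 4-3-5-2-1, expanding outward from the peak — single-peaked.
Ballot type 2 (peak Lantern at position 4): ranking walks positions 4-5-3-2-1, expanding outward from the peak — single-peaked.
Ballot type 3 (peak Dumpling House at position 3): ranking walks positions 3-4-5-2-1, expanding outward from the peak — single-peaked.
Ballot type 4 (peak Ember at position 1): ranking walks positions 1-2-3-4-5, expanding outward from the peak — single-peaked.
Every ranking is single-peaked on this axis.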